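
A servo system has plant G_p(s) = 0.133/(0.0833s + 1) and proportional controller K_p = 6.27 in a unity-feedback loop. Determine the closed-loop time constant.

τ = 0.0454 s

Closed loop: T(s) = K_p·G_p/(1+K_p·G_p) = 0.8339/(0.0833s + 1 + 0.8339), with pole at s = −(1 + 0.8339)/0.0833 = −22.02.
Closed-loop time constant τ = 1/22.02 = 0.0454 s.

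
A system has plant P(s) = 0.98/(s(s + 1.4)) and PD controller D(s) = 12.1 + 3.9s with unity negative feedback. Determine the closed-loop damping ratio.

Forward path: (12.1 + 3.9s)·0.98/(s(s+1.4)). The closed-loop characteristic equation is s² + (1.4 + 0.98·3.9)s + 0.98·12.1 = 0.
That is s² + 5.222s + 11.86 = 0, so ω_n = 3.444 rad/s and ζ = 5.222/(2·3.444) = 0.7582.

ζ = 0.758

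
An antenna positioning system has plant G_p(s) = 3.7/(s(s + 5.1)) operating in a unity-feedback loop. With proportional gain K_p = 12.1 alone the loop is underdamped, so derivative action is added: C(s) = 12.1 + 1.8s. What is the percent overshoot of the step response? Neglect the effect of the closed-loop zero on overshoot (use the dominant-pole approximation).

Forward path: (12.1 + 1.8s)·3.7/(s(s+5.1)). The closed-loop characteristic equation is s² + (5.1 + 3.7·1.8)s + 3.7·12.1 = 0.
That is s² + 11.76s + 44.77 = 0, so ω_n = 6.691 rad/s and ζ = 11.76/(2·6.691) = 0.8788.
%OS = 100·exp(−πζ/√(1−ζ²)) = 0.307%.

0.307%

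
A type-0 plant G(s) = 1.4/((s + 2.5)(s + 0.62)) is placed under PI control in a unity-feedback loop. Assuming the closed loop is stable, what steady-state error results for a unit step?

0

The PI controller's integrator makes the forward path type 1, so e_ss to a step is zero.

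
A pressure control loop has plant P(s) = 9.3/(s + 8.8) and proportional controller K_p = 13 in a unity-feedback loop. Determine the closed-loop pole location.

s = -129.7

Closed-loop transfer function: T(s) = K_p·P(s)/(1 + K_p·P(s)) = 120.9/(s + 8.8 + 120.9) = 120.9/(s + 129.7).
The closed-loop pole is at s = −129.7.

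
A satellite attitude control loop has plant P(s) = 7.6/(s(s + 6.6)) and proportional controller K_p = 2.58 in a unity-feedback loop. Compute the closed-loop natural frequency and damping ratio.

With unity feedback the closed-loop characteristic equation is s² + 6.6s + 2.58·7.6 = s² + 6.6s + 19.61 = 0.
So ω_n² = 19.61 ⇒ ω_n = 4.428 rad/s, and ζ = 6.6/(2ω_n) = 0.745.

ω_n = 4.43 rad/s, ζ = 0.745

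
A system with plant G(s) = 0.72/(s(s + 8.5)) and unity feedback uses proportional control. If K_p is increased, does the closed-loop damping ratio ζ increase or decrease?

decrease

ζ = 8.5/(2√(0.72K_p)); increasing K_p raises the denominator, so ζ falls.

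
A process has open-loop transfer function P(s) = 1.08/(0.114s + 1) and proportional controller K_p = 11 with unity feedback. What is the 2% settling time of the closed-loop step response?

Closed loop: T(s) = K_p·P/(1+K_p·P) = 11.88/(0.114s + 1 + 11.88), with pole at s = −(1 + 11.88)/0.114 = −113.
τ = 1/113 = 0.008851 s, so 2% settling time ≈ 4τ = 0.0354 s.

T_s ≈ 0.0354 s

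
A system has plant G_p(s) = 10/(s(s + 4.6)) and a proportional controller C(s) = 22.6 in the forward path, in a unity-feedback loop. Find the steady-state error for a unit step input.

0

The open loop C(s)G_p(s) has a pole at the origin (type 1), so the static position error constant is infinite and e_ss = 1/(1+∞) = 0.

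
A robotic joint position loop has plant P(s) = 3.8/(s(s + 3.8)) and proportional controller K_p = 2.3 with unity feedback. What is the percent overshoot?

7.17%

Closed-loop characteristic equation: s² + 3.8s + 8.74 = 0, so ω_n = 2.956 rad/s and ζ = 3.8/(2·2.956) = 0.6427.
%OS = 100·exp(−πζ/√(1−ζ²)) = 100·exp(−π·0.6427/√0.587) = 7.17%.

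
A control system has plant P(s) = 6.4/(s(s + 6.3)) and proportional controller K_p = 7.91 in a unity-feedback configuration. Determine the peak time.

From 1 + K_pP(s) = 0: s² + 6.3s + 50.62 = 0 ⇒ ω_n = 7.115, ζ = 0.4427.
Damped frequency ω_d = ω_n√(1−ζ²) = 6.38 rad/s, so peak time T_p = π/ω_d = 0.492 s.

T_p = 0.492 s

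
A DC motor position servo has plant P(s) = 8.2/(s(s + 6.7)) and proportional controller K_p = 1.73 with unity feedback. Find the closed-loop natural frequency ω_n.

1 + K_p·P(s) = 0 gives s² + 6.7s + 14.19 = 0.
Matching s² + 2ζω_n s + ω_n²: ω_n = √14.19 = 3.766 rad/s and 2ζω_n = 6.7, so ζ = 6.7/(2·3.766) = 0.889.

ω_n = 3.77 rad/s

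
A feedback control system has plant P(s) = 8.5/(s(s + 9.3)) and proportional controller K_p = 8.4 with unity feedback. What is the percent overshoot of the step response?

From 1 + K_pP(s) = 0: s² + 9.3s + 71.4 = 0 ⇒ ω_n = 8.45, ζ = 0.5503.
%OS = 100·exp(−πζ/√(1−ζ²)) = 100·exp(−π·0.5503/√0.6972) = 12.6%.

12.6%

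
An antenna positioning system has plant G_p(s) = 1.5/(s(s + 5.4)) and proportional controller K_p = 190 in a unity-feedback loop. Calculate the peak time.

T_p = 0.189 s

Closed-loop characteristic equation: s² + 5.4s + 285 = 0, so ω_n = 16.88 rad/s and ζ = 5.4/(2·16.88) = 0.1599.
Damped frequency ω_d = ω_n√(1−ζ²) = 16.66 rad/s, so peak time T_p = π/ω_d = 0.189 s.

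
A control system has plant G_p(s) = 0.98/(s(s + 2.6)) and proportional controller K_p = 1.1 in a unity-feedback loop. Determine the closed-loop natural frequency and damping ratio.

ω_n = 1.04 rad/s, ζ = 1.25

1 + K_p·G_p(s) = 0 gives s² + 2.6s + 1.078 = 0.
Matching s² + 2ζω_n s + ω_n²: ω_n = √1.078 = 1.038 rad/s and 2ζω_n = 2.6, so ζ = 2.6/(2·1.038) = 1.25.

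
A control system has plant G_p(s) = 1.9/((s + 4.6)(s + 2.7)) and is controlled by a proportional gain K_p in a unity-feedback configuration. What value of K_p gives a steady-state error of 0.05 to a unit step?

Steady-state error for a unit step on this type-0 loop is 1/(1 + K_p·G_p(0)).
G_p(0) = 0.153. Require 1/(1 + K_p·0.153) = 0.05, so 1 + 0.153·K_p = 20.
K_p = (20 − 1)/0.153 = 124.

K_p = 124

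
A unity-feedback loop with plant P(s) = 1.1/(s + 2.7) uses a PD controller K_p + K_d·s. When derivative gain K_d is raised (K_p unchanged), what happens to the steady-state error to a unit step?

unchanged

K_d affects only the transient (the s-coefficient); the DC loop gain, and hence e_ss, depends only on K_p.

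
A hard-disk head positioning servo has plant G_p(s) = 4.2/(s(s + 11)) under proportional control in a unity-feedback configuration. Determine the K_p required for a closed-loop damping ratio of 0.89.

Closed-loop characteristic equation: s² + 11s + K_p·4.2 = 0.
So ω_n = √(4.2K_p) and 2ζω_n = 11, giving ζ = 11/(2√(4.2K_p)).
Setting ζ = 0.89: √(4.2K_p) = 11/(2·0.89) = 6.18, so K_p = 38.19/4.2 = 9.09.

K_p = 9.09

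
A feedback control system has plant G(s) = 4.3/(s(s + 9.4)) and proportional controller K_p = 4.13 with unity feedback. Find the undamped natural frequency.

The closed-loop denominator is s(s+9.4) + 4.13·4.3 = s² + 9.4s + 17.76.
Matching s² + 2ζω_n s + ω_n²: ω_n = √17.76 = 4.214 rad/s and 2ζω_n = 9.4, so ζ = 9.4/(2·4.214) = 1.12.

ω_n = 4.21 rad/s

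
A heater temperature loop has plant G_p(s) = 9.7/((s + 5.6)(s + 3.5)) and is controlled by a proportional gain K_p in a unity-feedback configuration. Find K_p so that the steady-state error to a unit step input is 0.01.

For a type-0 loop with proportional control, e_ss = 1/(1 + K_p·G_p(0)).
G_p(0) = 0.4949. Require 1/(1 + K_p·0.4949) = 0.01, so 1 + 0.4949·K_p = 100.
K_p = (100 − 1)/0.4949 = 200.

K_p = 200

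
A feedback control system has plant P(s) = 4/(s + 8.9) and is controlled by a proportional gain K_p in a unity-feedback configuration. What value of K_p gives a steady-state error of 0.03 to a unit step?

K_p = 71.9

For a type-0 loop with proportional control, e_ss = 1/(1 + K_p·P(0)).
P(0) = 0.4494. Require 1/(1 + K_p·0.4494) = 0.03, so 1 + 0.4494·K_p = 33.33.
K_p = (33.33 − 1)/0.4494 = 71.9.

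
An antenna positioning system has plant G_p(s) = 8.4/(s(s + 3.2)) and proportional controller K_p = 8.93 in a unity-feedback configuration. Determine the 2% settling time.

T_s ≈ 2.5 s

Closed-loop characteristic equation: s² + 3.2s + 75.01 = 0, so ω_n = 8.661 rad/s and ζ = 3.2/(2·8.661) = 0.1847.
2% settling time T_s ≈ 4/(ζω_n) = 4/1.6 = 2.5 s.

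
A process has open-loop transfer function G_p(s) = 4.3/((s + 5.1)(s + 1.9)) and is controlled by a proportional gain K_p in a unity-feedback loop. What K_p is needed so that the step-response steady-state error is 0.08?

K_p = 25.9

For a type-0 loop with proportional control, e_ss = 1/(1 + K_p·G_p(0)).
G_p(0) = 0.4438. Require 1/(1 + K_p·0.4438) = 0.08, so 1 + 0.4438·K_p = 12.5.
K_p = (12.5 − 1)/0.4438 = 25.9.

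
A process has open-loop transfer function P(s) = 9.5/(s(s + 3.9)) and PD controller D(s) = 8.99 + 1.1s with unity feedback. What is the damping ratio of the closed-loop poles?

Forward path: (8.99 + 1.1s)·9.5/(s(s+3.9)). The closed-loop characteristic equation is s² + (3.9 + 9.5·1.1)s + 9.5·8.99 = 0.
That is s² + 14.35s + 85.41 = 0, so ω_n = 9.241 rad/s and ζ = 14.35/(2·9.241) = 0.7764.

ζ = 0.776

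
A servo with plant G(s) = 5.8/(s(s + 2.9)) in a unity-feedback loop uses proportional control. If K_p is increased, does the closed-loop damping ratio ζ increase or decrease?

ζ = 2.9/(2√(5.8K_p)); increasing K_p raises the denominator, so ζ falls.

decrease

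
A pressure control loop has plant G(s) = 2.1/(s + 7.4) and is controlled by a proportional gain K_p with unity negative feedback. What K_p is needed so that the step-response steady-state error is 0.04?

K_p = 84.6

For a type-0 loop with proportional control, e_ss = 1/(1 + K_p·G(0)).
G(0) = 0.2838. Require 1/(1 + K_p·0.2838) = 0.04, so 1 + 0.2838·K_p = 25.
K_p = (25 − 1)/0.2838 = 84.6.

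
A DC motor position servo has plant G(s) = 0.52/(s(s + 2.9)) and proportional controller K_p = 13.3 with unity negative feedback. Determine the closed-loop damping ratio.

1 + K_p·G(s) = 0 gives s² + 2.9s + 6.916 = 0.
Matching s² + 2ζω_n s + ω_n²: ω_n = √6.916 = 2.63 rad/s and 2ζω_n = 2.9, so ζ = 2.9/(2·2.63) = 0.551.

ζ = 0.551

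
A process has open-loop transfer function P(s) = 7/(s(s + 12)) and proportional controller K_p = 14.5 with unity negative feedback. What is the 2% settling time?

T_s ≈ 0.667 s

The closed-loop denominator s² + 12s + 101.5 gives ω_n = √101.5 = 10.07 and ζ = 12/(2ω_n) = 0.5956.
2% settling time T_s ≈ 4/(ζω_n) = 4/6 = 0.667 s.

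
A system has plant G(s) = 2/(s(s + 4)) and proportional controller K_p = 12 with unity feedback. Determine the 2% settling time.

T_s ≈ 2 s

From 1 + K_pG(s) = 0: s² + 4s + 24 = 0 ⇒ ω_n = 4.899, ζ = 0.4082.
2% settling time T_s ≈ 4/(ζω_n) = 4/2 = 2 s.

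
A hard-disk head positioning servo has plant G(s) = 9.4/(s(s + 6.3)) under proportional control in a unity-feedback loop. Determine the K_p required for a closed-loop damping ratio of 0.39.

Closed-loop characteristic equation: s² + 6.3s + K_p·9.4 = 0.
So ω_n = √(9.4K_p) and 2ζω_n = 6.3, giving ζ = 6.3/(2√(9.4K_p)).
Setting ζ = 0.39: √(9.4K_p) = 6.3/(2·0.39) = 8.077, so K_p = 65.24/9.4 = 6.94.

K_p = 6.94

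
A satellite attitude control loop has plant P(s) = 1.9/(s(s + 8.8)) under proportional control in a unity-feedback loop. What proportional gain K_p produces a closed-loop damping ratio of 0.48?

Closed-loop characteristic equation: s² + 8.8s + K_p·1.9 = 0.
So ω_n = √(1.9K_p) and 2ζω_n = 8.8, giving ζ = 8.8/(2√(1.9K_p)).
Setting ζ = 0.48: √(1.9K_p) = 8.8/(2·0.48) = 9.167, so K_p = 84.03/1.9 = 44.2.

K_p = 44.2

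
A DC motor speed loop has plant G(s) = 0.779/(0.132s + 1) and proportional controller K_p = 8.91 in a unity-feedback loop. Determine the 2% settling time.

T_s ≈ 0.0665 s

Closed loop: T(s) = K_p·G/(1+K_p·G) = 6.941/(0.132s + 1 + 6.941), with pole at s = −(1 + 6.941)/0.132 = −60.16.
τ = 1/60.16 = 0.01662 s, so 2% settling time ≈ 4τ = 0.0665 s.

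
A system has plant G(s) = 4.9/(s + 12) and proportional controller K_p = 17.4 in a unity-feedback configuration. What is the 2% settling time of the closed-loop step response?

Closed-loop transfer function: T(s) = K_p·G(s)/(1 + K_p·G(s)) = 85.26/(s + 12 + 85.26) = 85.26/(s + 97.26).
Time constant τ = 1/97.26 = 0.01028 s, so the 2% settling time is about 4τ = 0.0411 s.

T_s ≈ 0.0411 s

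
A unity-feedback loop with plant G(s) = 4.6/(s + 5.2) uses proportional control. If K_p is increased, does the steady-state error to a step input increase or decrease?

The position error constant K_pos = K_p·G(0) grows with K_p, and e_ss = 1/(1+K_pos) falls.

decrease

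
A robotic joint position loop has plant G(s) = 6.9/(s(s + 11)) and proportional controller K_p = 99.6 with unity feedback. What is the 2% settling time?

The closed-loop denominator s² + 11s + 687.2 gives ω_n = √687.2 = 26.22 and ζ = 11/(2ω_n) = 0.2098.
2% settling time T_s ≈ 4/(ζω_n) = 4/5.5 = 0.727 s.

T_s ≈ 0.727 s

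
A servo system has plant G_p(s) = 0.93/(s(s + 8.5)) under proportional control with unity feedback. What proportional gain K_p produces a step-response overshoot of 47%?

K_p = 356

From %OS = 100·exp(−πζ/√(1−ζ²)) = 47%, ζ = −ln(0.47)/√(π²+ln²(0.47)) = 0.2337.
Characteristic equation s² + 8.5s + 0.93K_p = 0 gives ζ = 8.5/(2√(0.93K_p)).
Setting ζ = 0.2337: √(0.93K_p) = 8.5/(2·0.2337) = 18.19, so K_p = 330.8/0.93 = 356.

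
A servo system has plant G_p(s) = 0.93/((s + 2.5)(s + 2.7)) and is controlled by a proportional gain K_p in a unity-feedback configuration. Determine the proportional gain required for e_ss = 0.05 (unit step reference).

The loop is type 0, so e_ss(step) = 1/(1 + K_pos) with K_pos = K_p·G_p(0).
G_p(0) = 0.1378. Require 1/(1 + K_p·0.1378) = 0.05, so 1 + 0.1378·K_p = 20.
K_p = (20 − 1)/0.1378 = 138.

K_p = 138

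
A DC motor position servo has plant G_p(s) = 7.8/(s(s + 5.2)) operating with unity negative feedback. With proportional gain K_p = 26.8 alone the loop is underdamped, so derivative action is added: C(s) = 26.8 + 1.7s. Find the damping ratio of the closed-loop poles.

Forward path: (26.8 + 1.7s)·7.8/(s(s+5.2)). The closed-loop characteristic equation is s² + (5.2 + 7.8·1.7)s + 7.8·26.8 = 0.
That is s² + 18.46s + 209 = 0, so ω_n = 14.46 rad/s and ζ = 18.46/(2·14.46) = 0.6384.

ζ = 0.638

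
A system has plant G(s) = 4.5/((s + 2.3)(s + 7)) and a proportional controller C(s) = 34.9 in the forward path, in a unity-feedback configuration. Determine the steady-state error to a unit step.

0.093

The loop is type 0. Static position error constant K_pos = C(0)·G(0) = 34.9·0.2795 = 9.755.
Steady-state error to a unit step: e_ss = 1/(1+K_pos) = 1/10.75 = 0.093.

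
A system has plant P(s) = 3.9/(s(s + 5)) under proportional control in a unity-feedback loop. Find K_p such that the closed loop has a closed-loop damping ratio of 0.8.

Closed-loop characteristic equation: s² + 5s + K_p·3.9 = 0.
So ω_n = √(3.9K_p) and 2ζω_n = 5, giving ζ = 5/(2√(3.9K_p)).
Setting ζ = 0.8: √(3.9K_p) = 5/(2·0.8) = 3.125, so K_p = 9.766/3.9 = 2.5.

K_p = 2.5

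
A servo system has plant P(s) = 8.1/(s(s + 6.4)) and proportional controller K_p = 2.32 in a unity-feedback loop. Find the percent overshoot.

3.21%

From 1 + K_pP(s) = 0: s² + 6.4s + 18.79 = 0 ⇒ ω_n = 4.335, ζ = 0.7382.
%OS = 100·exp(−πζ/√(1−ζ²)) = 100·exp(−π·0.7382/√0.4551) = 3.21%.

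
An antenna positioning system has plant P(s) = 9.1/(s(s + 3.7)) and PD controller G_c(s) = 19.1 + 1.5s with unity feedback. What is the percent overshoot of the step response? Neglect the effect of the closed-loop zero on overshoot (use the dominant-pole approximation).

6.42%

Forward path: (19.1 + 1.5s)·9.1/(s(s+3.7)). The closed-loop characteristic equation is s² + (3.7 + 9.1·1.5)s + 9.1·19.1 = 0.
That is s² + 17.35s + 173.8 = 0, so ω_n = 13.18 rad/s and ζ = 17.35/(2·13.18) = 0.658.
%OS = 100·exp(−πζ/√(1−ζ²)) = 6.42%.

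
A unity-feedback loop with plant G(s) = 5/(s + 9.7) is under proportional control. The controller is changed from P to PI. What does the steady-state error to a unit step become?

Adding integral action puts a pole at s = 0 in the forward path, raising the system type to 1; a type-1 loop has zero steady-state error to a step.

0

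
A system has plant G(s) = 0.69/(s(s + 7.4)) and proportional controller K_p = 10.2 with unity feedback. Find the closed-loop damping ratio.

ζ = 1.39

With unity feedback the closed-loop characteristic equation is s² + 7.4s + 10.2·0.69 = s² + 7.4s + 7.038 = 0.
So ω_n² = 7.038 ⇒ ω_n = 2.653 rad/s, and ζ = 7.4/(2ω_n) = 1.39.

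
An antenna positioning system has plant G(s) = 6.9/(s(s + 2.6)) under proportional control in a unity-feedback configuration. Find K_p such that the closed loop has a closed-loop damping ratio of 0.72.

K_p = 0.472

Closed-loop characteristic equation: s² + 2.6s + K_p·6.9 = 0.
So ω_n = √(6.9K_p) and 2ζω_n = 2.6, giving ζ = 2.6/(2√(6.9K_p)).
Setting ζ = 0.72: √(6.9K_p) = 2.6/(2·0.72) = 1.806, so K_p = 3.26/6.9 = 0.472.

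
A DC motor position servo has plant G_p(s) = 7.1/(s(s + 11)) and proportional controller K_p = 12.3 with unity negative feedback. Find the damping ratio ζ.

The closed-loop denominator is s(s+11) + 12.3·7.1 = s² + 11s + 87.33.
Matching s² + 2ζω_n s + ω_n²: ω_n = √87.33 = 9.345 rad/s and 2ζω_n = 11, so ζ = 11/(2·9.345) = 0.589.

ζ = 0.589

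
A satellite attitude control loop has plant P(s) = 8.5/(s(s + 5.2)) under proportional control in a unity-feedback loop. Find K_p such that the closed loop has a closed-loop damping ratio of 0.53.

K_p = 2.83

Closed-loop characteristic equation: s² + 5.2s + K_p·8.5 = 0.
So ω_n = √(8.5K_p) and 2ζω_n = 5.2, giving ζ = 5.2/(2√(8.5K_p)).
Setting ζ = 0.53: √(8.5K_p) = 5.2/(2·0.53) = 4.906, so K_p = 24.07/8.5 = 2.83.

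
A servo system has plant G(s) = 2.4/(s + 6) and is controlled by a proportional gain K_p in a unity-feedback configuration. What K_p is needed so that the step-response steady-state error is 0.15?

Steady-state error for a unit step on this type-0 loop is 1/(1 + K_p·G(0)).
G(0) = 0.4. Require 1/(1 + K_p·0.4) = 0.15, so 1 + 0.4·K_p = 6.667.
K_p = (6.667 − 1)/0.4 = 14.2.

K_p = 14.2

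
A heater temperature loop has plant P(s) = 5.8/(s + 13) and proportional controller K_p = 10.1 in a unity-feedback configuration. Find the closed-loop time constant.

τ = 0.014 s

Closed-loop transfer function: T(s) = K_p·P(s)/(1 + K_p·P(s)) = 58.58/(s + 13 + 58.58) = 58.58/(s + 71.58).
Time constant τ = 1/71.58 = 0.014 s.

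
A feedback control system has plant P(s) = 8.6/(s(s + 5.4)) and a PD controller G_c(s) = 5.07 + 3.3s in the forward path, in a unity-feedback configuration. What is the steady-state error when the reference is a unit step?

The open loop G_c(s)P(s) has a pole at the origin (type 1), so the static position error constant is infinite and e_ss = 1/(1+∞) = 0.

0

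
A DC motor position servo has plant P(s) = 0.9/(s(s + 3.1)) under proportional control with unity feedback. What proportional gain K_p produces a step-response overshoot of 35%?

K_p = 26.6

From %OS = 100·exp(−πζ/√(1−ζ²)) = 35%, ζ = −ln(0.35)/√(π²+ln²(0.35)) = 0.3169.
Characteristic equation s² + 3.1s + 0.9K_p = 0 gives ζ = 3.1/(2√(0.9K_p)).
Setting ζ = 0.3169: √(0.9K_p) = 3.1/(2·0.3169) = 4.891, so K_p = 23.92/0.9 = 26.6.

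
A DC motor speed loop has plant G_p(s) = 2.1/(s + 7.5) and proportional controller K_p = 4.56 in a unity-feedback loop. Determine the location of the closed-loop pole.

Closed-loop transfer function: T(s) = K_p·G_p(s)/(1 + K_p·G_p(s)) = 9.576/(s + 7.5 + 9.576) = 9.576/(s + 17.08).
The closed-loop pole is at s = −17.08.

s = -17.08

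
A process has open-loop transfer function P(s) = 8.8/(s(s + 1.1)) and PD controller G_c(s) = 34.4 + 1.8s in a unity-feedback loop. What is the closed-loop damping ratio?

ζ = 0.487

Forward path: (34.4 + 1.8s)·8.8/(s(s+1.1)). The closed-loop characteristic equation is s² + (1.1 + 8.8·1.8)s + 8.8·34.4 = 0.
That is s² + 16.94s + 302.7 = 0, so ω_n = 17.4 rad/s and ζ = 16.94/(2·17.4) = 0.4868.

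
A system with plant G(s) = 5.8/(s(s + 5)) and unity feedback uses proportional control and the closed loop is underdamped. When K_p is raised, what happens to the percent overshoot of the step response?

increase

Characteristic equation s² + 5s + K_p·5.8 = 0: raising K_p raises ω_n while 2ζω_n = 5 is fixed, so ζ falls and overshoot grows.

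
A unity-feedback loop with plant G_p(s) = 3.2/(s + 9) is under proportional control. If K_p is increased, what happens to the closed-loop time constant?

The closed-loop bandwidth 9+K_p·3.2 grows with K_p, so τ shrinks.

decrease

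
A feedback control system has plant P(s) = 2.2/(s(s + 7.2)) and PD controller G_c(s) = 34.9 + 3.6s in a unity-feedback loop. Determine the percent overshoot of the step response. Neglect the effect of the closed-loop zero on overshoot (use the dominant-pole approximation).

0.47%

Forward path: (34.9 + 3.6s)·2.2/(s(s+7.2)). The closed-loop characteristic equation is s² + (7.2 + 2.2·3.6)s + 2.2·34.9 = 0.
That is s² + 15.12s + 76.78 = 0, so ω_n = 8.762 rad/s and ζ = 15.12/(2·8.762) = 0.8628.
%OS = 100·exp(−πζ/√(1−ζ²)) = 0.47%.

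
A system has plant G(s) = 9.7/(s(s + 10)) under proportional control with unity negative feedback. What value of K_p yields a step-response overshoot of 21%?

K_p = 13

From %OS = 100·exp(−πζ/√(1−ζ²)) = 21%, ζ = −ln(0.21)/√(π²+ln²(0.21)) = 0.4449.
Characteristic equation s² + 10s + 9.7K_p = 0 gives ζ = 10/(2√(9.7K_p)).
Setting ζ = 0.4449: √(9.7K_p) = 10/(2·0.4449) = 11.24, so K_p = 126.3/9.7 = 13.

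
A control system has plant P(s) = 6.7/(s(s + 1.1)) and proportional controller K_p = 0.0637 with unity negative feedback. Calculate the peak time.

The closed-loop denominator s² + 1.1s + 0.4268 gives ω_n = √0.4268 = 0.6533 and ζ = 1.1/(2ω_n) = 0.8419.
Damped frequency ω_d = ω_n√(1−ζ²) = 0.3525 rad/s, so peak time T_p = π/ω_d = 8.91 s.

T_p = 8.91 s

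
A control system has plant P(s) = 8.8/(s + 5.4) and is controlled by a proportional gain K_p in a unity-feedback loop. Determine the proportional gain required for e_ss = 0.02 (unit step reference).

K_p = 30.1

The loop is type 0, so e_ss(step) = 1/(1 + K_pos) with K_pos = K_p·P(0).
P(0) = 1.63. Require 1/(1 + K_p·1.63) = 0.02, so 1 + 1.63·K_p = 50.
K_p = (50 − 1)/1.63 = 30.1.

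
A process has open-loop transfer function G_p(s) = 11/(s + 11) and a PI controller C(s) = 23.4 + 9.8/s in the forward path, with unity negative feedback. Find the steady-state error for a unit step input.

The open loop C(s)G_p(s) has a pole at the origin (type 1), so the static position error constant is infinite and e_ss = 1/(1+∞) = 0.

0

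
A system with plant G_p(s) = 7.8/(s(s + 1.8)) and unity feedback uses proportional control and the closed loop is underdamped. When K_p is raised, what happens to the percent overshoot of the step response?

increase

Characteristic equation s² + 1.8s + K_p·7.8 = 0: raising K_p raises ω_n while 2ζω_n = 1.8 is fixed, so ζ falls and overshoot grows.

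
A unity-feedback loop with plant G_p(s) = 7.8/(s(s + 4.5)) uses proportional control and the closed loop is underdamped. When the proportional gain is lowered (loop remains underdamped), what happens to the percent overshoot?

ζ = 4.5/(2√(7.8K_p)) rises as K_p falls; higher damping means less overshoot.

decrease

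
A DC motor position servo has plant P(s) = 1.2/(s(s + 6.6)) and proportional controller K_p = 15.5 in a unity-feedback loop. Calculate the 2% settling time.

From 1 + K_pP(s) = 0: s² + 6.6s + 18.6 = 0 ⇒ ω_n = 4.313, ζ = 0.7652.
2% settling time T_s ≈ 4/(ζω_n) = 4/3.3 = 1.21 s.

T_s ≈ 1.21 s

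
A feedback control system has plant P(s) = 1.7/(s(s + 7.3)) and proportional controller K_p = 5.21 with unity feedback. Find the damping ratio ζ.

ζ = 1.23

The closed-loop denominator is s(s+7.3) + 5.21·1.7 = s² + 7.3s + 8.857.
So ω_n² = 8.857 ⇒ ω_n = 2.976 rad/s, and ζ = 7.3/(2ω_n) = 1.23.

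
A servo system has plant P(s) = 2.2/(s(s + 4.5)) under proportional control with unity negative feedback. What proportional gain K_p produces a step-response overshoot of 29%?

From %OS = 100·exp(−πζ/√(1−ζ²)) = 29%, ζ = −ln(0.29)/√(π²+ln²(0.29)) = 0.3666.
Characteristic equation s² + 4.5s + 2.2K_p = 0 gives ζ = 4.5/(2√(2.2K_p)).
Setting ζ = 0.3666: √(2.2K_p) = 4.5/(2·0.3666) = 6.138, so K_p = 37.67/2.2 = 17.1.

K_p = 17.1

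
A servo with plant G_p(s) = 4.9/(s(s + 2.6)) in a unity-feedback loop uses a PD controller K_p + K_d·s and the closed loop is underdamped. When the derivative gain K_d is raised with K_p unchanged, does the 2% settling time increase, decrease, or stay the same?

decrease

Characteristic equation s² + (2.6 + 4.9K_d)s + 4.9K_p = 0: raising K_d increases ζω_n = (2.6+4.9K_d)/2 while the loop stays underdamped, so T_s ≈ 4/(ζω_n) decreases.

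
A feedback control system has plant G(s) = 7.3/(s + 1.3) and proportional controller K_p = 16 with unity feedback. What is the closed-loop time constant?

Closed-loop transfer function: T(s) = K_p·G(s)/(1 + K_p·G(s)) = 116.8/(s + 1.3 + 116.8) = 116.8/(s + 118.1).
Time constant τ = 1/118.1 = 0.00847 s.

τ = 0.00847 s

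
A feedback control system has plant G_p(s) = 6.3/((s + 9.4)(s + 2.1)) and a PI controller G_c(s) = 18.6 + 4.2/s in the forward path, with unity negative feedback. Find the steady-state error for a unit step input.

The open loop G_c(s)G_p(s) has a pole at the origin (type 1), so the static position error constant is infinite and e_ss = 1/(1+∞) = 0.

0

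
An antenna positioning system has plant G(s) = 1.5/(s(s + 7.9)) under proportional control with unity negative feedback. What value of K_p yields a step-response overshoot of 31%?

From %OS = 100·exp(−πζ/√(1−ζ²)) = 31%, ζ = −ln(0.31)/√(π²+ln²(0.31)) = 0.3493.
Characteristic equation s² + 7.9s + 1.5K_p = 0 gives ζ = 7.9/(2√(1.5K_p)).
Setting ζ = 0.3493: √(1.5K_p) = 7.9/(2·0.3493) = 11.31, so K_p = 127.9/1.5 = 85.2.

K_p = 85.2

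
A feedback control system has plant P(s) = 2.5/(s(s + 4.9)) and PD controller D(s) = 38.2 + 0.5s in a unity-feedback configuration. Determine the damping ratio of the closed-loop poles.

Forward path: (38.2 + 0.5s)·2.5/(s(s+4.9)). The closed-loop characteristic equation is s² + (4.9 + 2.5·0.5)s + 2.5·38.2 = 0.
That is s² + 6.15s + 95.5 = 0, so ω_n = 9.772 rad/s and ζ = 6.15/(2·9.772) = 0.3147.

ζ = 0.315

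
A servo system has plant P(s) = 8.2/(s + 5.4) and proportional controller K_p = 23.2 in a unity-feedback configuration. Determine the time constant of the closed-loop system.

Closed-loop transfer function: T(s) = K_p·P(s)/(1 + K_p·P(s)) = 190.2/(s + 5.4 + 190.2) = 190.2/(s + 195.6).
Time constant τ = 1/195.6 = 0.00511 s.

τ = 0.00511 s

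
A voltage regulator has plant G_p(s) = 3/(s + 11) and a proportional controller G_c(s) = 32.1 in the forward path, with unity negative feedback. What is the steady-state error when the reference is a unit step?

The loop is type 0. Static position error constant K_pos = G_c(0)·G_p(0) = 32.1·0.2727 = 8.755.
Steady-state error to a unit step: e_ss = 1/(1+K_pos) = 1/9.755 = 0.103.

0.103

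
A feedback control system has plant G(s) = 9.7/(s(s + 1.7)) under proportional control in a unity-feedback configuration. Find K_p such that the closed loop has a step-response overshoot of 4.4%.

K_p = 0.15

From %OS = 100·exp(−πζ/√(1−ζ²)) = 4.4%, ζ = −ln(0.044)/√(π²+ln²(0.044)) = 0.7051.
Characteristic equation s² + 1.7s + 9.7K_p = 0 gives ζ = 1.7/(2√(9.7K_p)).
Setting ζ = 0.7051: √(9.7K_p) = 1.7/(2·0.7051) = 1.206, so K_p = 1.453/9.7 = 0.15.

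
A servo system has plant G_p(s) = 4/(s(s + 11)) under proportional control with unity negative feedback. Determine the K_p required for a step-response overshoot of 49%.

From %OS = 100·exp(−πζ/√(1−ζ²)) = 49%, ζ = −ln(0.49)/√(π²+ln²(0.49)) = 0.2214.
Characteristic equation s² + 11s + 4K_p = 0 gives ζ = 11/(2√(4K_p)).
Setting ζ = 0.2214: √(4K_p) = 11/(2·0.2214) = 24.84, so K_p = 617/4 = 154.

K_p = 154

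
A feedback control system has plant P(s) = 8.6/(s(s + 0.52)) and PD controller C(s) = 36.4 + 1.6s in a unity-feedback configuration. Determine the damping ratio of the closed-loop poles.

Forward path: (36.4 + 1.6s)·8.6/(s(s+0.52)). The closed-loop characteristic equation is s² + (0.52 + 8.6·1.6)s + 8.6·36.4 = 0.
That is s² + 14.28s + 313 = 0, so ω_n = 17.69 rad/s and ζ = 14.28/(2·17.69) = 0.4036.

ζ = 0.404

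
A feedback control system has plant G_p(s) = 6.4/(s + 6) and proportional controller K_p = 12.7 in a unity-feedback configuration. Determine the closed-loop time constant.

τ = 0.0115 s

Closed-loop transfer function: T(s) = K_p·G_p(s)/(1 + K_p·G_p(s)) = 81.28/(s + 6 + 81.28) = 81.28/(s + 87.28).
Time constant τ = 1/87.28 = 0.0115 s.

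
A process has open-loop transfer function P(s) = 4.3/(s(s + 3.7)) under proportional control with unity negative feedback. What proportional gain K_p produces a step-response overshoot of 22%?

From %OS = 100·exp(−πζ/√(1−ζ²)) = 22%, ζ = −ln(0.22)/√(π²+ln²(0.22)) = 0.4342.
Characteristic equation s² + 3.7s + 4.3K_p = 0 gives ζ = 3.7/(2√(4.3K_p)).
Setting ζ = 0.4342: √(4.3K_p) = 3.7/(2·0.4342) = 4.261, so K_p = 18.16/4.3 = 4.22.

K_p = 4.22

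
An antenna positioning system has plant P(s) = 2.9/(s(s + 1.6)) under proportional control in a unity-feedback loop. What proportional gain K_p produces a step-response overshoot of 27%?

K_p = 1.49

From %OS = 100·exp(−πζ/√(1−ζ²)) = 27%, ζ = −ln(0.27)/√(π²+ln²(0.27)) = 0.3847.
Characteristic equation s² + 1.6s + 2.9K_p = 0 gives ζ = 1.6/(2√(2.9K_p)).
Setting ζ = 0.3847: √(2.9K_p) = 1.6/(2·0.3847) = 2.08, so K_p = 4.325/2.9 = 1.49.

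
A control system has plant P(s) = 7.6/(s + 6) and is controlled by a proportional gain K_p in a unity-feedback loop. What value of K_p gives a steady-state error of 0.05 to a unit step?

For a type-0 loop with proportional control, e_ss = 1/(1 + K_p·P(0)).
P(0) = 1.267. Require 1/(1 + K_p·1.267) = 0.05, so 1 + 1.267·K_p = 20.
K_p = (20 − 1)/1.267 = 15.

K_p = 15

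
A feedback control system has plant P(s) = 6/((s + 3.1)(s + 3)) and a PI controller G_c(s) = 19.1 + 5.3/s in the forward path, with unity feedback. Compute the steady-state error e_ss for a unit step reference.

The open loop G_c(s)P(s) has a pole at the origin (type 1), so the static position error constant is infinite and e_ss = 1/(1+∞) = 0.

0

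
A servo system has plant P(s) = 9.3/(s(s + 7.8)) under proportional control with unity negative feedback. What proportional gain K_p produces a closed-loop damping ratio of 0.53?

K_p = 5.82

Closed-loop characteristic equation: s² + 7.8s + K_p·9.3 = 0.
So ω_n = √(9.3K_p) and 2ζω_n = 7.8, giving ζ = 7.8/(2√(9.3K_p)).
Setting ζ = 0.53: √(9.3K_p) = 7.8/(2·0.53) = 7.358, so K_p = 54.15/9.3 = 5.82.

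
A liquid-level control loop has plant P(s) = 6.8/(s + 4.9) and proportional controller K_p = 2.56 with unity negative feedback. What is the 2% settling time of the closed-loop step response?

Closed-loop transfer function: T(s) = K_p·P(s)/(1 + K_p·P(s)) = 17.41/(s + 4.9 + 17.41) = 17.41/(s + 22.31).
Time constant τ = 1/22.31 = 0.04483 s, so the 2% settling time is about 4τ = 0.179 s.

T_s ≈ 0.179 s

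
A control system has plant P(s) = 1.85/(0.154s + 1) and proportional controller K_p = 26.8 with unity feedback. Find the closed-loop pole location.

s = -328.4

Closed loop: T(s) = K_p·P/(1+K_p·P) = 49.58/(0.154s + 1 + 49.58), with pole at s = −(1 + 49.58)/0.154 = −328.4.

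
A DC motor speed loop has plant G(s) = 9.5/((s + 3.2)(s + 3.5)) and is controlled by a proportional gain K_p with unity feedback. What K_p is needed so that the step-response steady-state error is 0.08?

K_p = 13.6

For a type-0 loop with proportional control, e_ss = 1/(1 + K_p·G(0)).
G(0) = 0.8482. Require 1/(1 + K_p·0.8482) = 0.08, so 1 + 0.8482·K_p = 12.5.
K_p = (12.5 − 1)/0.8482 = 13.6.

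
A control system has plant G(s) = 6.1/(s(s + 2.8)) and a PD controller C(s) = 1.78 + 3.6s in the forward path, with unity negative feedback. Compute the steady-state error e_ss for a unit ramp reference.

The loop has one pole at the origin (type 1). Velocity error constant K_v = lim_{s→0} s·C(s)G(s) = 1.78·6.1/2.8 = 3.878.
Steady-state error to a unit ramp: e_ss = 1/K_v = 0.258.

0.258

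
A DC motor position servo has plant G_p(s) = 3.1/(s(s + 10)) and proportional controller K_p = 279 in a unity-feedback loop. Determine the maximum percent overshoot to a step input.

Closed-loop characteristic equation: s² + 10s + 864.9 = 0, so ω_n = 29.41 rad/s and ζ = 10/(2·29.41) = 0.17.
%OS = 100·exp(−πζ/√(1−ζ²)) = 100·exp(−π·0.17/√0.9711) = 58.2%.

58.2%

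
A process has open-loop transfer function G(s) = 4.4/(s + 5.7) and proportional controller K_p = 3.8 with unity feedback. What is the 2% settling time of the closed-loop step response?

T_s ≈ 0.178 s

Closed-loop transfer function: T(s) = K_p·G(s)/(1 + K_p·G(s)) = 16.72/(s + 5.7 + 16.72) = 16.72/(s + 22.42).
Time constant τ = 1/22.42 = 0.0446 s, so the 2% settling time is about 4τ = 0.178 s.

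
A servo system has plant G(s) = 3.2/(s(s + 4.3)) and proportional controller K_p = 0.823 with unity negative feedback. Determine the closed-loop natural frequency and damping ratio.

ω_n = 1.62 rad/s, ζ = 1.32

With unity feedback the closed-loop characteristic equation is s² + 4.3s + 0.823·3.2 = s² + 4.3s + 2.634 = 0.
So ω_n² = 2.634 ⇒ ω_n = 1.623 rad/s, and ζ = 4.3/(2ω_n) = 1.32.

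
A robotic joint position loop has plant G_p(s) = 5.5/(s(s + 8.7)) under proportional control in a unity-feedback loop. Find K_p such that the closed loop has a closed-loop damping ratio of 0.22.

K_p = 71.1

Closed-loop characteristic equation: s² + 8.7s + K_p·5.5 = 0.
So ω_n = √(5.5K_p) and 2ζω_n = 8.7, giving ζ = 8.7/(2√(5.5K_p)).
Setting ζ = 0.22: √(5.5K_p) = 8.7/(2·0.22) = 19.77, so K_p = 391/5.5 = 71.1.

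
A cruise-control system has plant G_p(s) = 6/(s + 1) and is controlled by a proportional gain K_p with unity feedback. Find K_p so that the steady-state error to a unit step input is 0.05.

The loop is type 0, so e_ss(step) = 1/(1 + K_pos) with K_pos = K_p·G_p(0).
G_p(0) = 6. Require 1/(1 + K_p·6) = 0.05, so 1 + 6·K_p = 20.
K_p = (20 − 1)/6 = 3.17.

K_p = 3.17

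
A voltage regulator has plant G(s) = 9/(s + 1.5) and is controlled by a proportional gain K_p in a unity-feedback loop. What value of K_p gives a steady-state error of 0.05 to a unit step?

Steady-state error for a unit step on this type-0 loop is 1/(1 + K_p·G(0)).
G(0) = 6. Require 1/(1 + K_p·6) = 0.05, so 1 + 6·K_p = 20.
K_p = (20 − 1)/6 = 3.17.

K_p = 3.17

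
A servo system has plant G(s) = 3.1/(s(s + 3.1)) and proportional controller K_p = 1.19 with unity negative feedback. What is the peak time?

From 1 + K_pG(s) = 0: s² + 3.1s + 3.689 = 0 ⇒ ω_n = 1.921, ζ = 0.807.
Damped frequency ω_d = ω_n√(1−ζ²) = 1.134 rad/s, so peak time T_p = π/ω_d = 2.77 s.

T_p = 2.77 s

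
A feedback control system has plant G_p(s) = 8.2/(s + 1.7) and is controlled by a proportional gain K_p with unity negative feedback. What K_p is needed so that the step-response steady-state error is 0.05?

K_p = 3.94

For a type-0 loop with proportional control, e_ss = 1/(1 + K_p·G_p(0)).
G_p(0) = 4.824. Require 1/(1 + K_p·4.824) = 0.05, so 1 + 4.824·K_p = 20.
K_p = (20 − 1)/4.824 = 3.94.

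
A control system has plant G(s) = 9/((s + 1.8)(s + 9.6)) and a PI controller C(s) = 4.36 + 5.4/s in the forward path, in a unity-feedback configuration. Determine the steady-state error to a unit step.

The open loop C(s)G(s) has a pole at the origin (type 1), so the static position error constant is infinite and e_ss = 1/(1+∞) = 0.

0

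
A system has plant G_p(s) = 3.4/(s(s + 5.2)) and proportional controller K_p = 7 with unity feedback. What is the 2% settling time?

From 1 + K_pG_p(s) = 0: s² + 5.2s + 23.8 = 0 ⇒ ω_n = 4.879, ζ = 0.5329.
2% settling time T_s ≈ 4/(ζω_n) = 4/2.6 = 1.54 s.

T_s ≈ 1.54 s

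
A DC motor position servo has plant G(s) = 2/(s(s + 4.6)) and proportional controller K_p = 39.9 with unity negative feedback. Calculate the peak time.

The closed-loop denominator s² + 4.6s + 79.8 gives ω_n = √79.8 = 8.933 and ζ = 4.6/(2ω_n) = 0.2575.
Damped frequency ω_d = ω_n√(1−ζ²) = 8.632 rad/s, so peak time T_p = π/ω_d = 0.364 s.

T_p = 0.364 s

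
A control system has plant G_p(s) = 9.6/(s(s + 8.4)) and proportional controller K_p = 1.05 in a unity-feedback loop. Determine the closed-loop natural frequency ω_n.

ω_n = 3.17 rad/s

The closed-loop denominator is s(s+8.4) + 1.05·9.6 = s² + 8.4s + 10.08.
Matching s² + 2ζω_n s + ω_n²: ω_n = √10.08 = 3.175 rad/s and 2ζω_n = 8.4, so ζ = 8.4/(2·3.175) = 1.32.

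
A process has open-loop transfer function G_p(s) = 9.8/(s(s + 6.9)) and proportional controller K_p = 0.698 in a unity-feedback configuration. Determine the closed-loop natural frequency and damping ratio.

With unity feedback the closed-loop characteristic equation is s² + 6.9s + 0.698·9.8 = s² + 6.9s + 6.84 = 0.
So ω_n² = 6.84 ⇒ ω_n = 2.615 rad/s, and ζ = 6.9/(2ω_n) = 1.32.

ω_n = 2.62 rad/s, ζ = 1.32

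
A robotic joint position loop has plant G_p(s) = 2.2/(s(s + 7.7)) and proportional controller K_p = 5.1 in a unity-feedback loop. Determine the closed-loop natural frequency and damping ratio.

1 + K_p·G_p(s) = 0 gives s² + 7.7s + 11.22 = 0.
Matching s² + 2ζω_n s + ω_n²: ω_n = √11.22 = 3.35 rad/s and 2ζω_n = 7.7, so ζ = 7.7/(2·3.35) = 1.15.

ω_n = 3.35 rad/s, ζ = 1.15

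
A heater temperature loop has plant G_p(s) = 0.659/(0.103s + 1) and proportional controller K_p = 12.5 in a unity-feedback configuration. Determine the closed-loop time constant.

τ = 0.0112 s

Closed loop: T(s) = K_p·G_p/(1+K_p·G_p) = 8.238/(0.103s + 1 + 8.238), with pole at s = −(1 + 8.238)/0.103 = −89.68.
Closed-loop time constant τ = 1/89.68 = 0.0112 s.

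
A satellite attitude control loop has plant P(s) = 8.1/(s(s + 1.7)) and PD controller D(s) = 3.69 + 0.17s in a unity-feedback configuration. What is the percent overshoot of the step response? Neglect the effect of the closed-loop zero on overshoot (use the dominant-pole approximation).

39.8%

Forward path: (3.69 + 0.17s)·8.1/(s(s+1.7)). The closed-loop characteristic equation is s² + (1.7 + 8.1·0.17)s + 8.1·3.69 = 0.
That is s² + 3.077s + 29.89 = 0, so ω_n = 5.467 rad/s and ζ = 3.077/(2·5.467) = 0.2814.
%OS = 100·exp(−πζ/√(1−ζ²)) = 39.8%.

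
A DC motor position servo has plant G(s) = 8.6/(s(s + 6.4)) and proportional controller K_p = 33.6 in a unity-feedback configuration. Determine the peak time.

From 1 + K_pG(s) = 0: s² + 6.4s + 289 = 0 ⇒ ω_n = 17, ζ = 0.1882.
Damped frequency ω_d = ω_n√(1−ζ²) = 16.69 rad/s, so peak time T_p = π/ω_d = 0.188 s.

T_p = 0.188 s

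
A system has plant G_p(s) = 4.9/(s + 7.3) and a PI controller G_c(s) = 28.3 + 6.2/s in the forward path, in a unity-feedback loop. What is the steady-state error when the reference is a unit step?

0

The open loop G_c(s)G_p(s) has a pole at the origin (type 1), so the static position error constant is infinite and e_ss = 1/(1+∞) = 0.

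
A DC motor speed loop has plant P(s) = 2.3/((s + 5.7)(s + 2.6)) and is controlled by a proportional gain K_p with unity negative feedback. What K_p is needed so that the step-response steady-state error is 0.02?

Steady-state error for a unit step on this type-0 loop is 1/(1 + K_p·P(0)).
P(0) = 0.1552. Require 1/(1 + K_p·0.1552) = 0.02, so 1 + 0.1552·K_p = 50.
K_p = (50 − 1)/0.1552 = 316.

K_p = 316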